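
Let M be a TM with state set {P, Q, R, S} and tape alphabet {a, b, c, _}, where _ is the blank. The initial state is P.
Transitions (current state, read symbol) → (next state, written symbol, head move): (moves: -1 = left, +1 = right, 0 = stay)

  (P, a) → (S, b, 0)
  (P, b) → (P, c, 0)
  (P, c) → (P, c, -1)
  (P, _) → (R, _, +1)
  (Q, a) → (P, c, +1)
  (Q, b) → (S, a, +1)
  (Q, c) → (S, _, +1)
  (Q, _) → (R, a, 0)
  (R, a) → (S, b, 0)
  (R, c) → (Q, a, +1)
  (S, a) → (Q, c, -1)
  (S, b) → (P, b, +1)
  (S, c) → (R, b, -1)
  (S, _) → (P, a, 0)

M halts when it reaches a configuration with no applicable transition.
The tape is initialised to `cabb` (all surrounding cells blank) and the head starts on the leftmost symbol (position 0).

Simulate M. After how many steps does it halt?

16

P | _[c]abb   read c → write c, move -1, go to P
P | [_]cabb   read _ → write _, move +1, go to R
R | _[c]abb   read c → write a, move +1, go to Q
Q | _a[a]bb   read a → write c, move +1, go to P
P | _ac[b]b   read b → write c, move 0, go to P
P | _ac[c]b   read c → write c, move -1, go to P
P | _a[c]cb   read c → write c, move -1, go to P
P | _[a]ccb   read a → write b, move 0, go to S
S | _[b]ccb   read b → write b, move +1, go to P
P | _b[c]cb   read c → write c, move -1, go to P
P | _[b]ccb   read b → write c, move 0, go to P
P | _[c]ccb   read c → write c, move -1, go to P
P | [_]cccb   read _ → write _, move +1, go to R
R | _[c]ccb   read c → write a, move +1, go to Q
Q | _a[c]cb   read c → write _, move +1, go to S
S | _a_[c]b   read c → write b, move -1, go to R
R | _a[_]bb
M halts after 16 transitions.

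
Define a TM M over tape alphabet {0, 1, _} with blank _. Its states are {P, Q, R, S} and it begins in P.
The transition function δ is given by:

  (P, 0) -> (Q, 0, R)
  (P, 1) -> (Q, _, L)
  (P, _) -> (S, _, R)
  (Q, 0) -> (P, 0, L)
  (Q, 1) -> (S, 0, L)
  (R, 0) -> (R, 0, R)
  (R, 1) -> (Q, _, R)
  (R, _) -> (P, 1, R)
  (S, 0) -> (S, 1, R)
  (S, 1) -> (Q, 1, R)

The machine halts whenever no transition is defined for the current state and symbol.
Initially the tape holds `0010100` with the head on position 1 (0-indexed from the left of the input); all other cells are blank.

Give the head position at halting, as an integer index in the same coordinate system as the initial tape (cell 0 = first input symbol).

2

state=P head=1 tape=0[0]10100   (P,0)→(Q,0,R)
state=Q head=2 tape=00[1]0100   (Q,1)→(S,0,L)
state=S head=1 tape=0[0]00100   (S,0)→(S,1,R)
state=S head=2 tape=01[0]0100   (S,0)→(S,1,R)
state=S head=3 tape=011[0]100   (S,0)→(S,1,R)
state=S head=4 tape=0111[1]00   (S,1)→(Q,1,R)
state=Q head=5 tape=01111[0]0   (Q,0)→(P,0,L)
state=P head=4 tape=0111[1]00   (P,1)→(Q,_,L)
state=Q head=3 tape=011[1]_00   (Q,1)→(S,0,L)
state=S head=2 tape=01[1]0_00   (S,1)→(Q,1,R)
state=Q head=3 tape=011[0]_00   (Q,0)→(P,0,L)
state=P head=2 tape=01[1]0_00   (P,1)→(Q,_,L)
state=Q head=1 tape=0[1]_0_00   (Q,1)→(S,0,L)
state=S head=0 tape=[0]0_0_00   (S,0)→(S,1,R)
state=S head=1 tape=1[0]_0_00   (S,0)→(S,1,R)
state=S head=2 tape=11[_]0_00
At halt the head is at cell 2.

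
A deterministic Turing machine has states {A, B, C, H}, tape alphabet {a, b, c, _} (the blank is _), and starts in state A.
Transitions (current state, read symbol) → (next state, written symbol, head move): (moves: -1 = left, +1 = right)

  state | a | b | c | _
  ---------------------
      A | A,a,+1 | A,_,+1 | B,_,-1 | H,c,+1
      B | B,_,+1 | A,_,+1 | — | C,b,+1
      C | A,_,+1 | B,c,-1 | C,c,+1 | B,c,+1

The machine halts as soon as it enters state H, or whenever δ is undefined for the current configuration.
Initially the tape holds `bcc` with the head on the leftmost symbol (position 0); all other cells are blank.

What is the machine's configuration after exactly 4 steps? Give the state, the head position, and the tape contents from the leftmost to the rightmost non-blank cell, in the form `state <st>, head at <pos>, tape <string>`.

state B, head at 2, tape bcc

A | [b]cc   read b → write _, move +1, go to A
A | _[c]c   read c → write _, move -1, go to B
B | [_]_c   read _ → write b, move +1, go to C
C | b[_]c   read _ → write c, move +1, go to B
B | bc[c]
After 4 steps: state B, head at 2, tape bcc.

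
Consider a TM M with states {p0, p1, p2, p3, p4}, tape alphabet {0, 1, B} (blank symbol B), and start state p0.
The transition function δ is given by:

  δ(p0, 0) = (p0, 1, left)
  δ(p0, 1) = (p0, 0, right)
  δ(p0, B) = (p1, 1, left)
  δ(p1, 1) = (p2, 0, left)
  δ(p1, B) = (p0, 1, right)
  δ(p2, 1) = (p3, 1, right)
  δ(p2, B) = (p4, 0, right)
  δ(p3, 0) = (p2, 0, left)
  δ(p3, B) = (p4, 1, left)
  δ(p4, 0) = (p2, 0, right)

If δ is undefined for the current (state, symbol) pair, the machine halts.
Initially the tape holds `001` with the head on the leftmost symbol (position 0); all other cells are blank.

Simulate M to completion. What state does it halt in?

p0 | BB[0]01B   read 0 → write 1, move left, go to p0
p0 | B[B]101B   read B → write 1, move left, go to p1
p1 | [B]1101B   read B → write 1, move right, go to p0
p0 | 1[1]101B   read 1 → write 0, move right, go to p0
p0 | 10[1]01B   read 1 → write 0, move right, go to p0
p0 | 100[0]1B   read 0 → write 1, move left, go to p0
p0 | 10[0]11B   read 0 → write 1, move left, go to p0
p0 | 1[0]111B   read 0 → write 1, move left, go to p0
p0 | [1]1111B   read 1 → write 0, move right, go to p0
p0 | 0[1]111B   read 1 → write 0, move right, go to p0
p0 | 00[1]11B   read 1 → write 0, move right, go to p0
p0 | 000[1]1B   read 1 → write 0, move right, go to p0
p0 | 0000[1]B   read 1 → write 0, move right, go to p0
p0 | 00000[B]   read B → write 1, move left, go to p1
p1 | 0000[0]1
No transition is defined for (p1, 0); M halts in state p1.

p1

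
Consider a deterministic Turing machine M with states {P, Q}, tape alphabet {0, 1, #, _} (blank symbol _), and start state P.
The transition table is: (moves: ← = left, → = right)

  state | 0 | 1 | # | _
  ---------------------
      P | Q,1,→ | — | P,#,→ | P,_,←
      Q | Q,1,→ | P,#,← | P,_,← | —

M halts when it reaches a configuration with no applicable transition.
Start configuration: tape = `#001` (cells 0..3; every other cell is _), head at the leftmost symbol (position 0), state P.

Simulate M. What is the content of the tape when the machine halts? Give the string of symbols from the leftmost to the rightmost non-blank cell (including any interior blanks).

P | [#]001   read # → write #, move →, go to P
P | #[0]01   read 0 → write 1, move →, go to Q
Q | #1[0]1   read 0 → write 1, move →, go to Q
Q | #11[1]   read 1 → write #, move ←, go to P
P | #1[1]#
The non-blank tape span at halt is #11#.

#11#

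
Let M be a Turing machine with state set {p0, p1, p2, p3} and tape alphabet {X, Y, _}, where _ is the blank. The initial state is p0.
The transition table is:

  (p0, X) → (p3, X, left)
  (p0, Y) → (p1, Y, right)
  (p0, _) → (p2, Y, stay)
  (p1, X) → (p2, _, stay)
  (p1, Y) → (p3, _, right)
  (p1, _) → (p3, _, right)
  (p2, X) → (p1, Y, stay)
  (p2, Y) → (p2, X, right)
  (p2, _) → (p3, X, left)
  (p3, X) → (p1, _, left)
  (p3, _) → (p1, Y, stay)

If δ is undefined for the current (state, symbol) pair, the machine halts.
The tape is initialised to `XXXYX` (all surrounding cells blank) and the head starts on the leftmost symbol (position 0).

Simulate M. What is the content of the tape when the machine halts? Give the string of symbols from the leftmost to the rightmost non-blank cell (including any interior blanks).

state=p0 head=0 tape=_[X]XXYX   (p0,X)→(p3,X,left)
state=p3 head=-1 tape=[_]XXXYX   (p3,_)→(p1,Y,stay)
state=p1 head=-1 tape=[Y]XXXYX   (p1,Y)→(p3,_,right)
state=p3 head=0 tape=_[X]XXYX   (p3,X)→(p1,_,left)
state=p1 head=-1 tape=[_]_XXYX   (p1,_)→(p3,_,right)
state=p3 head=0 tape=_[_]XXYX   (p3,_)→(p1,Y,stay)
state=p1 head=0 tape=_[Y]XXYX   (p1,Y)→(p3,_,right)
state=p3 head=1 tape=__[X]XYX   (p3,X)→(p1,_,left)
state=p1 head=0 tape=_[_]_XYX   (p1,_)→(p3,_,right)
state=p3 head=1 tape=__[_]XYX   (p3,_)→(p1,Y,stay)
state=p1 head=1 tape=__[Y]XYX   (p1,Y)→(p3,_,right)
state=p3 head=2 tape=___[X]YX   (p3,X)→(p1,_,left)
state=p1 head=1 tape=__[_]_YX   (p1,_)→(p3,_,right)
state=p3 head=2 tape=___[_]YX   (p3,_)→(p1,Y,stay)
state=p1 head=2 tape=___[Y]YX   (p1,Y)→(p3,_,right)
state=p3 head=3 tape=____[Y]X
The non-blank tape span at halt is YX.

YX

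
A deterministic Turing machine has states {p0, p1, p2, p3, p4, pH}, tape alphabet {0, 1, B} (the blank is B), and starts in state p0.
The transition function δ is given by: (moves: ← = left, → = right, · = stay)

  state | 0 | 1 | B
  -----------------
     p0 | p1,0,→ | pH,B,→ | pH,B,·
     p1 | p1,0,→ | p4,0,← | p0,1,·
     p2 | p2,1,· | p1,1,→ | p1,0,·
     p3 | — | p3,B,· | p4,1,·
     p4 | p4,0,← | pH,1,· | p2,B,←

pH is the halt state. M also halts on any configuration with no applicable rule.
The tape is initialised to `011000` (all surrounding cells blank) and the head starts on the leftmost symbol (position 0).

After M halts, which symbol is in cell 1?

0

state=p0 head=0 tape=BB[0]11000   (p0,0)→(p1,0,→)
state=p1 head=1 tape=BB0[1]1000   (p1,1)→(p4,0,←)
state=p4 head=0 tape=BB[0]01000   (p4,0)→(p4,0,←)
state=p4 head=-1 tape=B[B]001000   (p4,B)→(p2,B,←)
state=p2 head=-2 tape=[B]B001000   (p2,B)→(p1,0,·)
state=p1 head=-2 tape=[0]B001000   (p1,0)→(p1,0,→)
state=p1 head=-1 tape=0[B]001000   (p1,B)→(p0,1,·)
state=p0 head=-1 tape=0[1]001000   (p0,1)→(pH,B,→)
state=pH head=0 tape=0B[0]01000
Cell 1 holds 0 when M halts.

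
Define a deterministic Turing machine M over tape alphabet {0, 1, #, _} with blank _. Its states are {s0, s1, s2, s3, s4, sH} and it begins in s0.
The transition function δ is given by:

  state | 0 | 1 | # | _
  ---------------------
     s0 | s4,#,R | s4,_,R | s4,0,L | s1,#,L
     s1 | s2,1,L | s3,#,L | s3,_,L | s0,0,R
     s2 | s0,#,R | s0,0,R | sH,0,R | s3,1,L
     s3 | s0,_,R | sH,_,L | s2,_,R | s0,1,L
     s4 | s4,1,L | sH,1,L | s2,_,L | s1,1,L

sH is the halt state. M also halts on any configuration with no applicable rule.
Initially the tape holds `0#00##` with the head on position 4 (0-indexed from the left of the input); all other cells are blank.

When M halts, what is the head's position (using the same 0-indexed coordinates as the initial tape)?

s0 | _____0#00[#]#   read # → write 0, move L, go to s4
s4 | _____0#0[0]0#   read 0 → write 1, move L, go to s4
s4 | _____0#[0]10#   read 0 → write 1, move L, go to s4
s4 | _____0[#]110#   read # → write _, move L, go to s2
s2 | _____[0]_110#   read 0 → write #, move R, go to s0
s0 | _____#[_]110#   read _ → write #, move L, go to s1
s1 | _____[#]#110#   read # → write _, move L, go to s3
s3 | ____[_]_#110#   read _ → write 1, move L, go to s0
s0 | ___[_]1_#110#   read _ → write #, move L, go to s1
s1 | __[_]#1_#110#   read _ → write 0, move R, go to s0
s0 | __0[#]1_#110#   read # → write 0, move L, go to s4
s4 | __[0]01_#110#   read 0 → write 1, move L, go to s4
s4 | _[_]101_#110#   read _ → write 1, move L, go to s1
s1 | [_]1101_#110#   read _ → write 0, move R, go to s0
s0 | 0[1]101_#110#   read 1 → write _, move R, go to s4
s4 | 0_[1]01_#110#   read 1 → write 1, move L, go to sH
sH | 0[_]101_#110#
At halt the head is at cell -4.

-4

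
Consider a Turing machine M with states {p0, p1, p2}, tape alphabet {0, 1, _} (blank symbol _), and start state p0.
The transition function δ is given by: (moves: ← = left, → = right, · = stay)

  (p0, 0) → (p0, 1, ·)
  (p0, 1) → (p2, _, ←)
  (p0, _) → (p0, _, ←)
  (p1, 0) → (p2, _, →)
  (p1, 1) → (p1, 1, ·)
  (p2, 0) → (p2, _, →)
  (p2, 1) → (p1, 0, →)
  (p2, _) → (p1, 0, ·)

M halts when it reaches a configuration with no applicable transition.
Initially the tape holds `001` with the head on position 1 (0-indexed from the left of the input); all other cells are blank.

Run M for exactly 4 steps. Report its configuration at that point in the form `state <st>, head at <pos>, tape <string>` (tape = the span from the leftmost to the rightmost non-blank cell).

p0 | 0[0]1   read 0 → write 1, move ·, go to p0
p0 | 0[1]1   read 1 → write _, move ←, go to p2
p2 | [0]_1   read 0 → write _, move →, go to p2
p2 | _[_]1   read _ → write 0, move ·, go to p1
p1 | _[0]1
After 4 steps: state p1, head at 1, tape 01.

state p1, head at 1, tape 01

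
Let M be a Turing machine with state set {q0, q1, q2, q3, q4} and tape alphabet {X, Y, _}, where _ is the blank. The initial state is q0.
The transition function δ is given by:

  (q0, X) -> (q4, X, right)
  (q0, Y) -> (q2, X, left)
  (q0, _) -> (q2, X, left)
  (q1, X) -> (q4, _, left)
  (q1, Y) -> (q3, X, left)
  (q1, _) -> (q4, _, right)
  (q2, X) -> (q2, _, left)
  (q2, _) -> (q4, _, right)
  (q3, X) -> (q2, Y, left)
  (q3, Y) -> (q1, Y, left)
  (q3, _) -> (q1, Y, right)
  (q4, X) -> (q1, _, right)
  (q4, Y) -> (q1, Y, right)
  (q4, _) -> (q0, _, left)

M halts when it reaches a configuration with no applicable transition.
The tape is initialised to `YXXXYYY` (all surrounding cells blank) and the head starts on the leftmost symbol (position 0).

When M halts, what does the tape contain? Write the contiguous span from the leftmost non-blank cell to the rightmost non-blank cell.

q0 | __[Y]XXXYYY__   read Y → write X, move left, go to q2
q2 | _[_]XXXXYYY__   read _ → write _, move right, go to q4
q4 | __[X]XXXYYY__   read X → write _, move right, go to q1
q1 | ___[X]XXYYY__   read X → write _, move left, go to q4
q4 | __[_]_XXYYY__   read _ → write _, move left, go to q0
q0 | _[_]__XXYYY__   read _ → write X, move left, go to q2
q2 | [_]X__XXYYY__   read _ → write _, move right, go to q4
q4 | _[X]__XXYYY__   read X → write _, move right, go to q1
q1 | __[_]_XXYYY__   read _ → write _, move right, go to q4
q4 | ___[_]XXYYY__   read _ → write _, move left, go to q0
q0 | __[_]_XXYYY__   read _ → write X, move left, go to q2
q2 | _[_]X_XXYYY__   read _ → write _, move right, go to q4
q4 | __[X]_XXYYY__   read X → write _, move right, go to q1
q1 | ___[_]XXYYY__   read _ → write _, move right, go to q4
q4 | ____[X]XYYY__   read X → write _, move right, go to q1
q1 | _____[X]YYY__   read X → write _, move left, go to q4
q4 | ____[_]_YYY__   read _ → write _, move left, go to q0
q0 | ___[_]__YYY__   read _ → write X, move left, go to q2
q2 | __[_]X__YYY__   read _ → write _, move right, go to q4
q4 | ___[X]__YYY__   read X → write _, move right, go to q1
q1 | ____[_]_YYY__   read _ → write _, move right, go to q4
q4 | _____[_]YYY__   read _ → write _, move left, go to q0
q0 | ____[_]_YYY__   read _ → write X, move left, go to q2
q2 | ___[_]X_YYY__   read _ → write _, move right, go to q4
q4 | ____[X]_YYY__   read X → write _, move right, go to q1
q1 | _____[_]YYY__   read _ → write _, move right, go to q4
q4 | ______[Y]YY__   read Y → write Y, move right, go to q1
q1 | ______Y[Y]Y__   read Y → write X, move left, go to q3
q3 | ______[Y]XY__   read Y → write Y, move left, go to q1
q1 | _____[_]YXY__   read _ → write _, move right, go to q4
q4 | ______[Y]XY__   read Y → write Y, move right, go to q1
q1 | ______Y[X]Y__   read X → write _, move left, go to q4
q4 | ______[Y]_Y__   read Y → write Y, move right, go to q1
q1 | ______Y[_]Y__   read _ → write _, move right, go to q4
q4 | ______Y_[Y]__   read Y → write Y, move right, go to q1
q1 | ______Y_Y[_]_   read _ → write _, move right, go to q4
q4 | ______Y_Y_[_]   read _ → write _, move left, go to q0
q0 | ______Y_Y[_]_   read _ → write X, move left, go to q2
q2 | ______Y_[Y]X_
The non-blank tape span at halt is Y_YX.

Y_YX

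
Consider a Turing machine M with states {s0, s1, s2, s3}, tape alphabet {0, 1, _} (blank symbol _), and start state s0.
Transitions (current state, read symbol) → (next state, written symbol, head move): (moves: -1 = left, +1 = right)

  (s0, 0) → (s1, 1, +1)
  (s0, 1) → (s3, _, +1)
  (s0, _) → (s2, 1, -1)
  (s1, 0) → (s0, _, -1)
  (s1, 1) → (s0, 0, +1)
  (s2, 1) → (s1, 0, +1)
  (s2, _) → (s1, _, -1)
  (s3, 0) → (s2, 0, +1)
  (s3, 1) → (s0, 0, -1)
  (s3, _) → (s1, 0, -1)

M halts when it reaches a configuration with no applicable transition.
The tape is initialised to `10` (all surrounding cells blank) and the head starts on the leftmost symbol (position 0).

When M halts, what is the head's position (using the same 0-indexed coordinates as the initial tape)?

-2

s0 | __[1]0_   read 1 → write _, move +1, go to s3
s3 | ___[0]_   read 0 → write 0, move +1, go to s2
s2 | ___0[_]   read _ → write _, move -1, go to s1
s1 | ___[0]_   read 0 → write _, move -1, go to s0
s0 | __[_]__   read _ → write 1, move -1, go to s2
s2 | _[_]1__   read _ → write _, move -1, go to s1
s1 | [_]_1__
At halt the head is at cell -2.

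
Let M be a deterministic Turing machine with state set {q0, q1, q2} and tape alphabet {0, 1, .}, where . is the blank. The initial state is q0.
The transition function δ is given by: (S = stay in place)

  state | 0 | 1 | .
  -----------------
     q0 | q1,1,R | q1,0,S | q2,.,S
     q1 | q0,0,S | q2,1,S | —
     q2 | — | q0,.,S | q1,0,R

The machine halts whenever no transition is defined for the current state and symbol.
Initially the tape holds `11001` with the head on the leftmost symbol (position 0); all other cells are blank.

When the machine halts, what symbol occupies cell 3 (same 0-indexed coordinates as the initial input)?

q0 | [1]1001.   read 1 → write 0, move S, go to q1
q1 | [0]1001.   read 0 → write 0, move S, go to q0
q0 | [0]1001.   read 0 → write 1, move R, go to q1
q1 | 1[1]001.   read 1 → write 1, move S, go to q2
q2 | 1[1]001.   read 1 → write ., move S, go to q0
q0 | 1[.]001.   read . → write ., move S, go to q2
q2 | 1[.]001.   read . → write 0, move R, go to q1
q1 | 10[0]01.   read 0 → write 0, move S, go to q0
q0 | 10[0]01.   read 0 → write 1, move R, go to q1
q1 | 101[0]1.   read 0 → write 0, move S, go to q0
q0 | 101[0]1.   read 0 → write 1, move R, go to q1
q1 | 1011[1].   read 1 → write 1, move S, go to q2
q2 | 1011[1].   read 1 → write ., move S, go to q0
q0 | 1011[.].   read . → write ., move S, go to q2
q2 | 1011[.].   read . → write 0, move R, go to q1
q1 | 10110[.]
Cell 3 holds 1 when M halts.

1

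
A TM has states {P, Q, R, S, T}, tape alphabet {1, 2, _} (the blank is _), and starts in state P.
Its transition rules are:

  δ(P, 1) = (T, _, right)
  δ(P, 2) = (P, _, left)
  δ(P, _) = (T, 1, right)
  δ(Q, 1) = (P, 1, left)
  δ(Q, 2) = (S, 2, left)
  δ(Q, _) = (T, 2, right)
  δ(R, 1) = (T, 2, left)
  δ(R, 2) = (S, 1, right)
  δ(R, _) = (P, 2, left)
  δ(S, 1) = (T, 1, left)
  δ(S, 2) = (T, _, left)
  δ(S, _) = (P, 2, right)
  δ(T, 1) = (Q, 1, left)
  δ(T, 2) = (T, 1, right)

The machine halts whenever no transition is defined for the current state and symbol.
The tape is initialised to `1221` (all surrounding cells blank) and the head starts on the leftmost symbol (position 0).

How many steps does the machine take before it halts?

P | _[1]221   read 1 → write _, move right, go to T
T | __[2]21   read 2 → write 1, move right, go to T
T | __1[2]1   read 2 → write 1, move right, go to T
T | __11[1]   read 1 → write 1, move left, go to Q
Q | __1[1]1   read 1 → write 1, move left, go to P
P | __[1]11   read 1 → write _, move right, go to T
T | ___[1]1   read 1 → write 1, move left, go to Q
Q | __[_]11   read _ → write 2, move right, go to T
T | __2[1]1   read 1 → write 1, move left, go to Q
Q | __[2]11   read 2 → write 2, move left, go to S
S | _[_]211   read _ → write 2, move right, go to P
P | _2[2]11   read 2 → write _, move left, go to P
P | _[2]_11   read 2 → write _, move left, go to P
P | [_]__11   read _ → write 1, move right, go to T
T | 1[_]_11
M halts after 14 transitions.

14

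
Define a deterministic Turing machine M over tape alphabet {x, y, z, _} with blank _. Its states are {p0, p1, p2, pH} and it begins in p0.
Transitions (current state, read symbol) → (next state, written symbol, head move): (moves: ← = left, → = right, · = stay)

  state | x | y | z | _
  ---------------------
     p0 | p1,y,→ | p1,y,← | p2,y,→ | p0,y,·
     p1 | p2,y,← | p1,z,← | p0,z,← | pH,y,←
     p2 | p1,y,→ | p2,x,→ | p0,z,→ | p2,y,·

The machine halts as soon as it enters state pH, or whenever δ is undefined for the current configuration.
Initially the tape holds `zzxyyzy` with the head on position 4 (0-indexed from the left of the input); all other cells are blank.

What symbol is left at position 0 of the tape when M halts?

p0 | __zzxy[y]zy   read y → write y, move ←, go to p1
p1 | __zzx[y]yzy   read y → write z, move ←, go to p1
p1 | __zz[x]zyzy   read x → write y, move ←, go to p2
p2 | __z[z]yzyzy   read z → write z, move →, go to p0
p0 | __zz[y]zyzy   read y → write y, move ←, go to p1
p1 | __z[z]yzyzy   read z → write z, move ←, go to p0
p0 | __[z]zyzyzy   read z → write y, move →, go to p2
p2 | __y[z]yzyzy   read z → write z, move →, go to p0
p0 | __yz[y]zyzy   read y → write y, move ←, go to p1
p1 | __y[z]yzyzy   read z → write z, move ←, go to p0
p0 | __[y]zyzyzy   read y → write y, move ←, go to p1
p1 | _[_]yzyzyzy   read _ → write y, move ←, go to pH
pH | [_]yyzyzyzy
Cell 0 holds y when M halts.

y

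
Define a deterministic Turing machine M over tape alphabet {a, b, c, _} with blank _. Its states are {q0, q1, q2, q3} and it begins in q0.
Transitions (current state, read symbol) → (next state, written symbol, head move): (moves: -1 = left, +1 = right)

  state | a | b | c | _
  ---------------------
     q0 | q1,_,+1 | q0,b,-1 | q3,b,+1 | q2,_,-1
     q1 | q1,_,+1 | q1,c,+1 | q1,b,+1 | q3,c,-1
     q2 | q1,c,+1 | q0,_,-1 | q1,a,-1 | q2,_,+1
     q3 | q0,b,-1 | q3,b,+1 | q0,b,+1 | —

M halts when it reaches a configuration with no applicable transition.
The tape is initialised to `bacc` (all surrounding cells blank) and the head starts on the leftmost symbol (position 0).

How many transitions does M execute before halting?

state=q0 head=0 tape=__[b]acc__   (q0,b)→(q0,b,-1)
state=q0 head=-1 tape=_[_]bacc__   (q0,_)→(q2,_,-1)
state=q2 head=-2 tape=[_]_bacc__   (q2,_)→(q2,_,+1)
state=q2 head=-1 tape=_[_]bacc__   (q2,_)→(q2,_,+1)
state=q2 head=0 tape=__[b]acc__   (q2,b)→(q0,_,-1)
state=q0 head=-1 tape=_[_]_acc__   (q0,_)→(q2,_,-1)
state=q2 head=-2 tape=[_]__acc__   (q2,_)→(q2,_,+1)
state=q2 head=-1 tape=_[_]_acc__   (q2,_)→(q2,_,+1)
state=q2 head=0 tape=__[_]acc__   (q2,_)→(q2,_,+1)
state=q2 head=1 tape=___[a]cc__   (q2,a)→(q1,c,+1)
state=q1 head=2 tape=___c[c]c__   (q1,c)→(q1,b,+1)
state=q1 head=3 tape=___cb[c]__   (q1,c)→(q1,b,+1)
state=q1 head=4 tape=___cbb[_]_   (q1,_)→(q3,c,-1)
state=q3 head=3 tape=___cb[b]c_   (q3,b)→(q3,b,+1)
state=q3 head=4 tape=___cbb[c]_   (q3,c)→(q0,b,+1)
state=q0 head=5 tape=___cbbb[_]   (q0,_)→(q2,_,-1)
state=q2 head=4 tape=___cbb[b]_   (q2,b)→(q0,_,-1)
state=q0 head=3 tape=___cb[b]__   (q0,b)→(q0,b,-1)
state=q0 head=2 tape=___c[b]b__   (q0,b)→(q0,b,-1)
state=q0 head=1 tape=___[c]bb__   (q0,c)→(q3,b,+1)
state=q3 head=2 tape=___b[b]b__   (q3,b)→(q3,b,+1)
state=q3 head=3 tape=___bb[b]__   (q3,b)→(q3,b,+1)
state=q3 head=4 tape=___bbb[_]_
M halts after 22 transitions.

22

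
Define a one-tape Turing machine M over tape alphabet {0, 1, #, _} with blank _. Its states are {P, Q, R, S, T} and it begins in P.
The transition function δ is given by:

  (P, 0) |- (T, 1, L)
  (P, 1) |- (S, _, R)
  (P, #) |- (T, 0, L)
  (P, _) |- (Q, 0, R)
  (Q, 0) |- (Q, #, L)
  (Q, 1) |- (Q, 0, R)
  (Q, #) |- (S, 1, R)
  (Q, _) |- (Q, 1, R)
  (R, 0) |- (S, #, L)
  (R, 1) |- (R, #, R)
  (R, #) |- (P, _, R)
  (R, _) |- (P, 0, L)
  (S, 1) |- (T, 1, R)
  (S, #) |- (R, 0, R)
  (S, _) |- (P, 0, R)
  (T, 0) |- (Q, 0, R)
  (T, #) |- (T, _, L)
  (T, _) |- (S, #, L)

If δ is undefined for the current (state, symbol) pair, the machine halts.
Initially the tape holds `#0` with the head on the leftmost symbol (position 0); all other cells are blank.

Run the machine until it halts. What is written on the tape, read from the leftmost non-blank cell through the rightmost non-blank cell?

110#0

P | ___[#]0   read # → write 0, move L, go to T
T | __[_]00   read _ → write #, move L, go to S
S | _[_]#00   read _ → write 0, move R, go to P
P | _0[#]00   read # → write 0, move L, go to T
T | _[0]000   read 0 → write 0, move R, go to Q
Q | _0[0]00   read 0 → write #, move L, go to Q
Q | _[0]#00   read 0 → write #, move L, go to Q
Q | [_]##00   read _ → write 1, move R, go to Q
Q | 1[#]#00   read # → write 1, move R, go to S
S | 11[#]00   read # → write 0, move R, go to R
R | 110[0]0   read 0 → write #, move L, go to S
S | 11[0]#0
The non-blank tape span at halt is 110#0.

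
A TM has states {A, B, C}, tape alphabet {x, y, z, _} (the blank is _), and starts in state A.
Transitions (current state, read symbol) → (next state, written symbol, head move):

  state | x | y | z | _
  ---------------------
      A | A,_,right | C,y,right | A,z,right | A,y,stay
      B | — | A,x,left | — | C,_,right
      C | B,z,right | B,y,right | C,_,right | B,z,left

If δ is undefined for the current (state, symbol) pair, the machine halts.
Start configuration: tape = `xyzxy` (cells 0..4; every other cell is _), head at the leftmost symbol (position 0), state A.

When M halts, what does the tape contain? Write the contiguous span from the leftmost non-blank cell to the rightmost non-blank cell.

A | [x]yzxy__   read x → write _, move right, go to A
A | _[y]zxy__   read y → write y, move right, go to C
C | _y[z]xy__   read z → write _, move right, go to C
C | _y_[x]y__   read x → write z, move right, go to B
B | _y_z[y]__   read y → write x, move left, go to A
A | _y_[z]x__   read z → write z, move right, go to A
A | _y_z[x]__   read x → write _, move right, go to A
A | _y_z_[_]_   read _ → write y, move stay, go to A
A | _y_z_[y]_   read y → write y, move right, go to C
C | _y_z_y[_]   read _ → write z, move left, go to B
B | _y_z_[y]z   read y → write x, move left, go to A
A | _y_z[_]xz   read _ → write y, move stay, go to A
A | _y_z[y]xz   read y → write y, move right, go to C
C | _y_zy[x]z   read x → write z, move right, go to B
B | _y_zyz[z]
The non-blank tape span at halt is y_zyzz.

y_zyzz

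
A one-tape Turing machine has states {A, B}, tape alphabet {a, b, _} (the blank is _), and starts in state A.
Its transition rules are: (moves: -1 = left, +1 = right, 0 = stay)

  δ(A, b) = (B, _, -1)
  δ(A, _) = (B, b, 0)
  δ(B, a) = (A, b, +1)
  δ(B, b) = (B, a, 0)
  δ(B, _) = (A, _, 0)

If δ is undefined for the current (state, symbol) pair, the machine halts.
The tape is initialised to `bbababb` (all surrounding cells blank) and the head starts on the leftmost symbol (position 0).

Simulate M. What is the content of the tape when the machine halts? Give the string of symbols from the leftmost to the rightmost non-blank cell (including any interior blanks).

bbbababb

A | _[b]bababb   read b → write _, move -1, go to B
B | [_]_bababb   read _ → write _, move 0, go to A
A | [_]_bababb   read _ → write b, move 0, go to B
B | [b]_bababb   read b → write a, move 0, go to B
B | [a]_bababb   read a → write b, move +1, go to A
A | b[_]bababb   read _ → write b, move 0, go to B
B | b[b]bababb   read b → write a, move 0, go to B
B | b[a]bababb   read a → write b, move +1, go to A
A | bb[b]ababb   read b → write _, move -1, go to B
B | b[b]_ababb   read b → write a, move 0, go to B
B | b[a]_ababb   read a → write b, move +1, go to A
A | bb[_]ababb   read _ → write b, move 0, go to B
B | bb[b]ababb   read b → write a, move 0, go to B
B | bb[a]ababb   read a → write b, move +1, go to A
A | bbb[a]babb
The non-blank tape span at halt is bbbababb.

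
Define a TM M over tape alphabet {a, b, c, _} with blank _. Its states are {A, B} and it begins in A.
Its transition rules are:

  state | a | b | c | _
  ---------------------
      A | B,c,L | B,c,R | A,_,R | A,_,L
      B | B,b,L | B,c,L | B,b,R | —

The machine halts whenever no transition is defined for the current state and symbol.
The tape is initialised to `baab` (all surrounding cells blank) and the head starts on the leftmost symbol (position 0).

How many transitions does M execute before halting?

A | _[b]aab   read b → write c, move R, go to B
B | _c[a]ab   read a → write b, move L, go to B
B | _[c]bab   read c → write b, move R, go to B
B | _b[b]ab   read b → write c, move L, go to B
B | _[b]cab   read b → write c, move L, go to B
B | [_]ccab
M halts after 5 transitions.

5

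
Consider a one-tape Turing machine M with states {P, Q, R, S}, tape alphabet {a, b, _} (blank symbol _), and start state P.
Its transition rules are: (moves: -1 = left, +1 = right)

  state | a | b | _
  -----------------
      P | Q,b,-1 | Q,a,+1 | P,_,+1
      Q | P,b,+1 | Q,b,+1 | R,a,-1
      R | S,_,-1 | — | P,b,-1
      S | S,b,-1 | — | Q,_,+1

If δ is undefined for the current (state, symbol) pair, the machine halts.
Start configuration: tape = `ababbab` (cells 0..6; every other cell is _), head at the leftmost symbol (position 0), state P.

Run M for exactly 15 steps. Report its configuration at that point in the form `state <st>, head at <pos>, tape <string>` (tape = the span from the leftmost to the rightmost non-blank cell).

state=P head=0 tape=___[a]babbab_   (P,a)→(Q,b,-1)
state=Q head=-1 tape=__[_]bbabbab_   (Q,_)→(R,a,-1)
state=R head=-2 tape=_[_]abbabbab_   (R,_)→(P,b,-1)
state=P head=-3 tape=[_]babbabbab_   (P,_)→(P,_,+1)
state=P head=-2 tape=_[b]abbabbab_   (P,b)→(Q,a,+1)
state=Q head=-1 tape=_a[a]bbabbab_   (Q,a)→(P,b,+1)
state=P head=0 tape=_ab[b]babbab_   (P,b)→(Q,a,+1)
state=Q head=1 tape=_aba[b]abbab_   (Q,b)→(Q,b,+1)
state=Q head=2 tape=_abab[a]bbab_   (Q,a)→(P,b,+1)
state=P head=3 tape=_ababb[b]bab_   (P,b)→(Q,a,+1)
state=Q head=4 tape=_ababba[b]ab_   (Q,b)→(Q,b,+1)
state=Q head=5 tape=_ababbab[a]b_   (Q,a)→(P,b,+1)
state=P head=6 tape=_ababbabb[b]_   (P,b)→(Q,a,+1)
state=Q head=7 tape=_ababbabba[_]   (Q,_)→(R,a,-1)
state=R head=6 tape=_ababbabb[a]a   (R,a)→(S,_,-1)
state=S head=5 tape=_ababbab[b]_a
After 15 steps: state S, head at 5, tape ababbabb_a.

state S, head at 5, tape ababbabb_a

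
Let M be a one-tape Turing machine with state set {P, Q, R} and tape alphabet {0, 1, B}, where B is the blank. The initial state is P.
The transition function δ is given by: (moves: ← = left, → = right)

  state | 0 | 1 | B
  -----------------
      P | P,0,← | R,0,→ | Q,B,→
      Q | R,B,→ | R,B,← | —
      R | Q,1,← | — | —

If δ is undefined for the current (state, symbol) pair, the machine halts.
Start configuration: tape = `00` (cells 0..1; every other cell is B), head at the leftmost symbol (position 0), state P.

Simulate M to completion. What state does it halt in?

Q

state=P head=0 tape=B[0]0   (P,0)→(P,0,←)
state=P head=-1 tape=[B]00   (P,B)→(Q,B,→)
state=Q head=0 tape=B[0]0   (Q,0)→(R,B,→)
state=R head=1 tape=BB[0]   (R,0)→(Q,1,←)
state=Q head=0 tape=B[B]1
No transition is defined for (Q, B); M halts in state Q.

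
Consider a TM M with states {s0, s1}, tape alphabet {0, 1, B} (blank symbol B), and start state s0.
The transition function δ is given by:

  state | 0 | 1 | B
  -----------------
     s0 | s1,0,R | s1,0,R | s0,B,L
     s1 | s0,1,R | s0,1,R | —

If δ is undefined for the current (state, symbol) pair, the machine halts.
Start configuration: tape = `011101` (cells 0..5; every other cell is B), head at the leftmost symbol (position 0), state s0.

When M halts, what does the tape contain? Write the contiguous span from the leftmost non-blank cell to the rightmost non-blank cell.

010100

state=s0 head=0 tape=[0]11101B   (s0,0)→(s1,0,R)
state=s1 head=1 tape=0[1]1101B   (s1,1)→(s0,1,R)
state=s0 head=2 tape=01[1]101B   (s0,1)→(s1,0,R)
state=s1 head=3 tape=010[1]01B   (s1,1)→(s0,1,R)
state=s0 head=4 tape=0101[0]1B   (s0,0)→(s1,0,R)
state=s1 head=5 tape=01010[1]B   (s1,1)→(s0,1,R)
state=s0 head=6 tape=010101[B]   (s0,B)→(s0,B,L)
state=s0 head=5 tape=01010[1]B   (s0,1)→(s1,0,R)
state=s1 head=6 tape=010100[B]
The non-blank tape span at halt is 010100.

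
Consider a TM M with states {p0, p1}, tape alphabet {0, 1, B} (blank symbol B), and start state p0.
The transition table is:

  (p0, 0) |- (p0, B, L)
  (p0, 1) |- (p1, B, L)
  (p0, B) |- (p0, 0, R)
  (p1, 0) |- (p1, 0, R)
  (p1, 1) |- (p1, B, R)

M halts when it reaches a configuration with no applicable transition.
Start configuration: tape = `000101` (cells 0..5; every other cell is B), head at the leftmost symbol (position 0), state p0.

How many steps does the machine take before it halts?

state=p0 head=0 tape=BBB[0]00101   (p0,0)→(p0,B,L)
state=p0 head=-1 tape=BB[B]B00101   (p0,B)→(p0,0,R)
state=p0 head=0 tape=BB0[B]00101   (p0,B)→(p0,0,R)
state=p0 head=1 tape=BB00[0]0101   (p0,0)→(p0,B,L)
state=p0 head=0 tape=BB0[0]B0101   (p0,0)→(p0,B,L)
state=p0 head=-1 tape=BB[0]BB0101   (p0,0)→(p0,B,L)
state=p0 head=-2 tape=B[B]BBB0101   (p0,B)→(p0,0,R)
state=p0 head=-1 tape=B0[B]BB0101   (p0,B)→(p0,0,R)
state=p0 head=0 tape=B00[B]B0101   (p0,B)→(p0,0,R)
state=p0 head=1 tape=B000[B]0101   (p0,B)→(p0,0,R)
state=p0 head=2 tape=B0000[0]101   (p0,0)→(p0,B,L)
state=p0 head=1 tape=B000[0]B101   (p0,0)→(p0,B,L)
state=p0 head=0 tape=B00[0]BB101   (p0,0)→(p0,B,L)
state=p0 head=-1 tape=B0[0]BBB101   (p0,0)→(p0,B,L)
state=p0 head=-2 tape=B[0]BBBB101   (p0,0)→(p0,B,L)
state=p0 head=-3 tape=[B]BBBBB101   (p0,B)→(p0,0,R)
state=p0 head=-2 tape=0[B]BBBB101   (p0,B)→(p0,0,R)
state=p0 head=-1 tape=00[B]BBB101   (p0,B)→(p0,0,R)
state=p0 head=0 tape=000[B]BB101   (p0,B)→(p0,0,R)
state=p0 head=1 tape=0000[B]B101   (p0,B)→(p0,0,R)
state=p0 head=2 tape=00000[B]101   (p0,B)→(p0,0,R)
state=p0 head=3 tape=000000[1]01   (p0,1)→(p1,B,L)
state=p1 head=2 tape=00000[0]B01   (p1,0)→(p1,0,R)
state=p1 head=3 tape=000000[B]01
M halts after 23 transitions.

23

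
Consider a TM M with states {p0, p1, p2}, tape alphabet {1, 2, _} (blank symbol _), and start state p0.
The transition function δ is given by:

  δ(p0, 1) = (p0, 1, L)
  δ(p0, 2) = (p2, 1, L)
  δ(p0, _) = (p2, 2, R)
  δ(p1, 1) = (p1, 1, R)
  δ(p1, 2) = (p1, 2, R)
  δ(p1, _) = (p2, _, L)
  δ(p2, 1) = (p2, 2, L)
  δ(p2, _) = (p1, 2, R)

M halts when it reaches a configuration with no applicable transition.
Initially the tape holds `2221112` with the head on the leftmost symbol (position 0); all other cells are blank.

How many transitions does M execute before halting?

state=p0 head=0 tape=_[2]221112_   (p0,2)→(p2,1,L)
state=p2 head=-1 tape=[_]1221112_   (p2,_)→(p1,2,R)
state=p1 head=0 tape=2[1]221112_   (p1,1)→(p1,1,R)
state=p1 head=1 tape=21[2]21112_   (p1,2)→(p1,2,R)
state=p1 head=2 tape=212[2]1112_   (p1,2)→(p1,2,R)
state=p1 head=3 tape=2122[1]112_   (p1,1)→(p1,1,R)
state=p1 head=4 tape=21221[1]12_   (p1,1)→(p1,1,R)
state=p1 head=5 tape=212211[1]2_   (p1,1)→(p1,1,R)
state=p1 head=6 tape=2122111[2]_   (p1,2)→(p1,2,R)
state=p1 head=7 tape=21221112[_]   (p1,_)→(p2,_,L)
state=p2 head=6 tape=2122111[2]_
M halts after 10 transitions.

10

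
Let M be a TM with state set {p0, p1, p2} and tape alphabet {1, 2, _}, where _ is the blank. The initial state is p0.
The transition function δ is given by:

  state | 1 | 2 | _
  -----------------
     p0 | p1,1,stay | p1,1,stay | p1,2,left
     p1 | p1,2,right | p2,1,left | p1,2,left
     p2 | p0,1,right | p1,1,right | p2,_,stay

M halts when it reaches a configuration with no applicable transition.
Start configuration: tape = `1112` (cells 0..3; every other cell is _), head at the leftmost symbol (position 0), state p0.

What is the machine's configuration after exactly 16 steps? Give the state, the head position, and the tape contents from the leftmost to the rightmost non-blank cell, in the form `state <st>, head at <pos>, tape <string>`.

state p1, head at 4, tape 221122

state=p0 head=0 tape=[1]112__   (p0,1)→(p1,1,stay)
state=p1 head=0 tape=[1]112__   (p1,1)→(p1,2,right)
state=p1 head=1 tape=2[1]12__   (p1,1)→(p1,2,right)
state=p1 head=2 tape=22[1]2__   (p1,1)→(p1,2,right)
state=p1 head=3 tape=222[2]__   (p1,2)→(p2,1,left)
state=p2 head=2 tape=22[2]1__   (p2,2)→(p1,1,right)
state=p1 head=3 tape=221[1]__   (p1,1)→(p1,2,right)
state=p1 head=4 tape=2212[_]_   (p1,_)→(p1,2,left)
state=p1 head=3 tape=221[2]2_   (p1,2)→(p2,1,left)
state=p2 head=2 tape=22[1]12_   (p2,1)→(p0,1,right)
state=p0 head=3 tape=221[1]2_   (p0,1)→(p1,1,stay)
state=p1 head=3 tape=221[1]2_   (p1,1)→(p1,2,right)
state=p1 head=4 tape=2212[2]_   (p1,2)→(p2,1,left)
state=p2 head=3 tape=221[2]1_   (p2,2)→(p1,1,right)
state=p1 head=4 tape=2211[1]_   (p1,1)→(p1,2,right)
state=p1 head=5 tape=22112[_]   (p1,_)→(p1,2,left)
state=p1 head=4 tape=2211[2]2
After 16 steps: state p1, head at 4, tape 221122.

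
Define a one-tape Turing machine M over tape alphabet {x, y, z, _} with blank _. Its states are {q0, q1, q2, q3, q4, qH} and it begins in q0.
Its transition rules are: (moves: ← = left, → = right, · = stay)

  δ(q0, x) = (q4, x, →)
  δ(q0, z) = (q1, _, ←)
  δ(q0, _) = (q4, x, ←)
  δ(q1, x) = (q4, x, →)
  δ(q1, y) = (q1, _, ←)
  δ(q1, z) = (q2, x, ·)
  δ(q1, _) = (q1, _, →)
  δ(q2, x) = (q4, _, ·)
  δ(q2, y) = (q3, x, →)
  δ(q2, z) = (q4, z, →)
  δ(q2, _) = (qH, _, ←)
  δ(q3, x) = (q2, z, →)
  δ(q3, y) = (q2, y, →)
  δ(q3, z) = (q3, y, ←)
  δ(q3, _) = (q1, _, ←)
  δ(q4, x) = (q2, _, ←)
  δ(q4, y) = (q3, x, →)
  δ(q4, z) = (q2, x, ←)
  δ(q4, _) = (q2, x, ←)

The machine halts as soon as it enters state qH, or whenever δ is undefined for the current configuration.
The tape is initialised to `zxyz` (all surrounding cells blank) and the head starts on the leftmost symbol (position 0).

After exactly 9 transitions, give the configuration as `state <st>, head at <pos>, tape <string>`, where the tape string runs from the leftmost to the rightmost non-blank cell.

q0 | _[z]xyz_   read z → write _, move ←, go to q1
q1 | [_]_xyz_   read _ → write _, move →, go to q1
q1 | _[_]xyz_   read _ → write _, move →, go to q1
q1 | __[x]yz_   read x → write x, move →, go to q4
q4 | __x[y]z_   read y → write x, move →, go to q3
q3 | __xx[z]_   read z → write y, move ←, go to q3
q3 | __x[x]y_   read x → write z, move →, go to q2
q2 | __xz[y]_   read y → write x, move →, go to q3
q3 | __xzx[_]   read _ → write _, move ←, go to q1
q1 | __xz[x]_
After 9 steps: state q1, head at 3, tape xzx.

state q1, head at 3, tape xzx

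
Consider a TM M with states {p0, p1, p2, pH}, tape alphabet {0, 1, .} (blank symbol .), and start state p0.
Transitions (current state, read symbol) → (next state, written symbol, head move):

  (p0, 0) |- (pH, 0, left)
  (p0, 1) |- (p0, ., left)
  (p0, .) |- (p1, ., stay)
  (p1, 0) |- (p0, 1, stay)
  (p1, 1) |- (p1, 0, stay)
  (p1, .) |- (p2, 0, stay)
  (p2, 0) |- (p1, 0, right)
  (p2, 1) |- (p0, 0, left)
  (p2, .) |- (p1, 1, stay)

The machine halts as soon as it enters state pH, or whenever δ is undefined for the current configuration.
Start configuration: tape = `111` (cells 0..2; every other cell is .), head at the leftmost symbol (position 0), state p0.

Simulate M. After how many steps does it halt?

state=p0 head=0 tape=.[1]11   (p0,1)→(p0,.,left)
state=p0 head=-1 tape=[.].11   (p0,.)→(p1,.,stay)
state=p1 head=-1 tape=[.].11   (p1,.)→(p2,0,stay)
state=p2 head=-1 tape=[0].11   (p2,0)→(p1,0,right)
state=p1 head=0 tape=0[.]11   (p1,.)→(p2,0,stay)
state=p2 head=0 tape=0[0]11   (p2,0)→(p1,0,right)
state=p1 head=1 tape=00[1]1   (p1,1)→(p1,0,stay)
state=p1 head=1 tape=00[0]1   (p1,0)→(p0,1,stay)
state=p0 head=1 tape=00[1]1   (p0,1)→(p0,.,left)
state=p0 head=0 tape=0[0].1   (p0,0)→(pH,0,left)
state=pH head=-1 tape=[0]0.1
M halts after 10 transitions.

10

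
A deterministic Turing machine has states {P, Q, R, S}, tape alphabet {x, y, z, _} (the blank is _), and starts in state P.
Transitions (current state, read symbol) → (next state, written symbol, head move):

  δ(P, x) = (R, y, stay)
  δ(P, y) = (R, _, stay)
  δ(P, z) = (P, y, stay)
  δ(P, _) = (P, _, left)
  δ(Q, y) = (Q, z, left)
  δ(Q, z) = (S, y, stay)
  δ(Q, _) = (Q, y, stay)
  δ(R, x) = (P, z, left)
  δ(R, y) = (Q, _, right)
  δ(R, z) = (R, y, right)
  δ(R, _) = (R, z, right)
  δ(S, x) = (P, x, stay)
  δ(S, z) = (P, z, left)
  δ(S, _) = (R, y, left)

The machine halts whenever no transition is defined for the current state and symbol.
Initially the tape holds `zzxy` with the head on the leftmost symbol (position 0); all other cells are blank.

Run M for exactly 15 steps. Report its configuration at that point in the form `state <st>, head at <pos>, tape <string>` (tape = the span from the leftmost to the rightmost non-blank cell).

state=P head=0 tape=[z]zxy_   (P,z)→(P,y,stay)
state=P head=0 tape=[y]zxy_   (P,y)→(R,_,stay)
state=R head=0 tape=[_]zxy_   (R,_)→(R,z,right)
state=R head=1 tape=z[z]xy_   (R,z)→(R,y,right)
state=R head=2 tape=zy[x]y_   (R,x)→(P,z,left)
state=P head=1 tape=z[y]zy_   (P,y)→(R,_,stay)
state=R head=1 tape=z[_]zy_   (R,_)→(R,z,right)
state=R head=2 tape=zz[z]y_   (R,z)→(R,y,right)
state=R head=3 tape=zzy[y]_   (R,y)→(Q,_,right)
state=Q head=4 tape=zzy_[_]   (Q,_)→(Q,y,stay)
state=Q head=4 tape=zzy_[y]   (Q,y)→(Q,z,left)
state=Q head=3 tape=zzy[_]z   (Q,_)→(Q,y,stay)
state=Q head=3 tape=zzy[y]z   (Q,y)→(Q,z,left)
state=Q head=2 tape=zz[y]zz   (Q,y)→(Q,z,left)
state=Q head=1 tape=z[z]zzz   (Q,z)→(S,y,stay)
state=S head=1 tape=z[y]zzz
After 15 steps: state S, head at 1, tape zyzzz.

state S, head at 1, tape zyzzz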